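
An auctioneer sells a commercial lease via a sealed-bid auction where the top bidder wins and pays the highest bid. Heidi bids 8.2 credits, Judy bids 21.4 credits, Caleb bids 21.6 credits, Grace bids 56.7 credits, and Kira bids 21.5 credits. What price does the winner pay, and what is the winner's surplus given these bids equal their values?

The winner pays 56.7 credits for a surplus of 0.0 credits.

Ordered from highest: Grace 56.7 credits, then Caleb 21.6 credits, then Kira 21.5 credits, then Judy 21.4 credits, then Heidi 8.2 credits.
Grace is the highest bidder, so Grace wins.
Under the first-price rule, the price is the highest bid: 56.7 credits.
Surplus = 56.7 credits − 56.7 credits = 0.0 credits.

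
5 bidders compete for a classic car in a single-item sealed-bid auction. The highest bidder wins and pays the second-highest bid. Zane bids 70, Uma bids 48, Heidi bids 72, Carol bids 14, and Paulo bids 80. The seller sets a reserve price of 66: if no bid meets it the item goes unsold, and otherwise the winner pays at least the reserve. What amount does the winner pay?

Ranking the bids: Paulo 80; Heidi 72; Zane 70; Uma 48; Carol 14.
Paulo has the highest bid, so Paulo wins.
The second-highest bid is 72, which exceeds the reserve, so that sets the price.

72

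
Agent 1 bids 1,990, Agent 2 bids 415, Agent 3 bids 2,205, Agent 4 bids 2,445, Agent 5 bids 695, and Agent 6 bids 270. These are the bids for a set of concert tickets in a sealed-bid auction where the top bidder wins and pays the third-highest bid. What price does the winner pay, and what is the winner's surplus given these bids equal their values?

Ranking the bids: Agent 4 2,445 > Agent 3 2,205 > Agent 1 1,990 > Agent 5 695 > Agent 2 415 > Agent 6 270.
Agent 4 is the highest bidder, so Agent 4 wins.
Under the third-price rule, the price is the third-highest bid: 1,990.
Surplus = 2,445 − 1,990 = 455.

Price 1,990; surplus 455.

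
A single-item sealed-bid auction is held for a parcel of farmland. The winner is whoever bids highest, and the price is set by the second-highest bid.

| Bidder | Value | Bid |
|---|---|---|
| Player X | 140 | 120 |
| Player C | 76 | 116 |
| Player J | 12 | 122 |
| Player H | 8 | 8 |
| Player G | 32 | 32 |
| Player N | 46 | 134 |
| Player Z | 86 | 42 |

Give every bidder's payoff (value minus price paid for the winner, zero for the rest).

Payoffs: Player X 0, Player C 0, Player J 0, Player H 0, Player G 0, Player N -76, Player Z 0.

Bids in descending order: Player N 134; Player J 122; Player X 120; Player C 116; Player Z 42; Player G 32; Player H 8.
Player N has the top bid and wins; the price is the second-highest bid, 122.
Player N's payoff = 46 − 122 = -76. All other bidders lose, so their payoff is 0.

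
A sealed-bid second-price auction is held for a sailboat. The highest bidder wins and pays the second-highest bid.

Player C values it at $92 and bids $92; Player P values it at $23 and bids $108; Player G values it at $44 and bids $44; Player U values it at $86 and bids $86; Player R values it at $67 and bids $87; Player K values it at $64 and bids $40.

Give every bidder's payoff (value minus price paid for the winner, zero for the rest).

Ranking the bids: Player P $108, then Player C $92, then Player R $87, then Player U $86, then Player G $44, then Player K $40.
Player P has the top bid and wins; the price is the second-highest bid, $92.
Player P's payoff = $23 − $92 = -$69. All other bidders lose, so their payoff is 0.

Player C $0, Player P -$69, Player G $0, Player U $0, Player R $0, Player K $0.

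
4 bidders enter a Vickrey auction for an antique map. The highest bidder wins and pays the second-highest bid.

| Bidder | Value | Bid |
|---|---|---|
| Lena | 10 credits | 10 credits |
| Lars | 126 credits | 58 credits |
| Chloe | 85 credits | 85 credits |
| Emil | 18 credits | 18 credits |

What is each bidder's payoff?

Ranking the bids: Chloe 85 credits > Lars 58 credits > Emil 18 credits > Lena 10 credits.
Chloe has the top bid and wins; the price is the second-highest bid, 58 credits.
Chloe's payoff = 85 credits − 58 credits = 27 credits. All other bidders lose, so their payoff is 0.

Payoffs: Lena 0 credits, Lars 0 credits, Chloe 27 credits, Emil 0 credits.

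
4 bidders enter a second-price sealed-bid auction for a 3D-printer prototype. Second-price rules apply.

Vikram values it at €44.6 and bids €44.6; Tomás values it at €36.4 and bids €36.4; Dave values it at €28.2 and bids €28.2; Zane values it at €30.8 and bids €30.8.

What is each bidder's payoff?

Vikram €8.2, Tomás €0.0, Dave €0.0, Zane €0.0.

Sorted high to low: Vikram €44.6, then Tomás €36.4, then Zane €30.8, then Dave €28.2.
Vikram has the top bid and wins; the price is the second-highest bid, €36.4.
Vikram's payoff = €44.6 − €36.4 = €8.2. All other bidders lose, so their payoff is 0.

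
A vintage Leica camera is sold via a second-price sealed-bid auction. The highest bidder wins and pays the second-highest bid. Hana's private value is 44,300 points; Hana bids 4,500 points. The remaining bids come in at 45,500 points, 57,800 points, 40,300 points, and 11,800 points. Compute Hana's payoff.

Highest competing bid: 57,800 points.
Hana's bid 4,500 points is not the highest, so Hana loses, pays nothing, and earns zero payoff.

Hana's payoff: 0 points.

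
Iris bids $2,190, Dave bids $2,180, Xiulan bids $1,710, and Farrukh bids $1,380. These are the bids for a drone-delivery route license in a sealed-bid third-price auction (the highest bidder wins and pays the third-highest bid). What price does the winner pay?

$1,710

Ranking the bids: Iris $2,190 > Dave $2,180 > Xiulan $1,710 > Farrukh $1,380.
Iris is the highest bidder, so Iris wins.
Under the third-price rule, the price is the third-highest bid: $1,710.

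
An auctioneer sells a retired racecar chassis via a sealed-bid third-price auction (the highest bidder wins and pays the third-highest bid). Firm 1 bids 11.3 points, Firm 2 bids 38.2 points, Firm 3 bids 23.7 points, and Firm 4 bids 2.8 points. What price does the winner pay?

Ranking the bids: Firm 2 38.2 points > Firm 3 23.7 points > Firm 1 11.3 points > Firm 4 2.8 points.
Firm 2 is the highest bidder, so Firm 2 wins.
Under the third-price rule, the price is the third-highest bid: 11.3 points.

11.3 points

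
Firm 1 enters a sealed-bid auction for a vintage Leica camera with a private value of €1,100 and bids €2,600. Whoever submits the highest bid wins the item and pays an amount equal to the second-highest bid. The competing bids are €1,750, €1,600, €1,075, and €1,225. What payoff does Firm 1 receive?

Highest competing bid: €1,750.
Firm 1's bid €2,600 is the highest overall, so Firm 1 wins and pays the second-highest bid, €1,750.
Payoff = value − price = €1,100 − €1,750 = -€650.
Overbidding won the item at a price above value — truthful bidding would have avoided this loss.

The bidder's payoff: -€650.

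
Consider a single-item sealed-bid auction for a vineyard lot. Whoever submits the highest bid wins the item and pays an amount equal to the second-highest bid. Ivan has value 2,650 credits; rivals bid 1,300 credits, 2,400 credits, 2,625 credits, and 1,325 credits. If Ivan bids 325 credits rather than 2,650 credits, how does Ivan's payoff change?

The highest competing bid is 2,625 credits.
Bidding truthfully at 2,650 credits: Ivan has the top bid, wins, and pays the second-highest bid 2,625 credits. Payoff = 2,650 credits − 2,625 credits = 25 credits.
Bidding 325 credits: the top bid is 2,625 credits (a rival), so Ivan loses. Payoff = 0 credits.
Change = 0 credits − 25 credits = -25 credits.

Change in payoff: -25 credits.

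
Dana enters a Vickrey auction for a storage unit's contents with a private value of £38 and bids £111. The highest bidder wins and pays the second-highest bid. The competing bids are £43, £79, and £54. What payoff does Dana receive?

Highest competing bid: £79.
Dana's bid £111 is the highest overall, so Dana wins and pays the second-highest bid, £79.
Payoff = value − price = £38 − £79 = -£41.
Overbidding won the item at a price above value — truthful bidding would have avoided this loss.

Dana's payoff: -£41.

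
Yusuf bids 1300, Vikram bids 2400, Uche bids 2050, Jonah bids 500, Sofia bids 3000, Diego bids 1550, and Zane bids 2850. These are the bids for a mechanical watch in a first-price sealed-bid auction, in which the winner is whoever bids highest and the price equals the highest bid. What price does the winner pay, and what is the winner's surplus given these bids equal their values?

Price 3000; surplus 0.

Sorted high to low: Sofia 3000; Zane 2850; Vikram 2400; Uche 2050; Diego 1550; Yusuf 1300; Jonah 500.
Sofia is the highest bidder, so Sofia wins.
Under the first-price rule, the price is the highest bid: 3000.
Surplus = 3000 − 3000 = 0.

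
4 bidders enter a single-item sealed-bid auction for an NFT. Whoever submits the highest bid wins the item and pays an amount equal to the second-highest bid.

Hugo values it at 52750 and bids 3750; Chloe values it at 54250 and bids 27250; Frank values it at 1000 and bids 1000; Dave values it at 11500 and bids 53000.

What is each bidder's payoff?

Ranking the bids: Dave 53000; Chloe 27250; Hugo 3750; Frank 1000.
Dave has the top bid and wins; the price is the second-highest bid, 27250.
Dave's payoff = 11500 − 27250 = -15750. All other bidders lose, so their payoff is 0.

Hugo 0, Chloe 0, Frank 0, Dave -15750.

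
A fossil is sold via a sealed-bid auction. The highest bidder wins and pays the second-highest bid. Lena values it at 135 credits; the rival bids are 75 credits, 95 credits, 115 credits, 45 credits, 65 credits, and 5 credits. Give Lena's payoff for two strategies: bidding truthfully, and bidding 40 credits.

Truthful: 20 credits; alternative: 0 credits.

The highest competing bid is 115 credits.
Bidding truthfully at 135 credits: Lena has the top bid, wins, and pays the second-highest bid 115 credits. Payoff = 135 credits − 115 credits = 20 credits.
Bidding 40 credits: the top bid is 115 credits (a rival), so Lena loses. Payoff = 0 credits.
Deviating from a truthful bid can only lose payoff in a second-price auction — never gain.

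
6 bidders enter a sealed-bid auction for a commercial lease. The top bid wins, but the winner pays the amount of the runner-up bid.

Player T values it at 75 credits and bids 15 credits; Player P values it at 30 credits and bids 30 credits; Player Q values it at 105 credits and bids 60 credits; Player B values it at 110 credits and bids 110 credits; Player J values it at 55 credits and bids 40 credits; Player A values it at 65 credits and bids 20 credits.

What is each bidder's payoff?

Ranking the bids: Player B 110 credits > Player Q 60 credits > Player J 40 credits > Player P 30 credits > Player A 20 credits > Player T 15 credits.
Player B has the top bid and wins; the price is the second-highest bid, 60 credits.
Player B's payoff = 110 credits − 60 credits = 50 credits. All other bidders lose, so their payoff is 0.

Payoffs: Player T 0 credits, Player P 0 credits, Player Q 0 credits, Player B 50 credits, Player J 0 credits, Player A 0 credits.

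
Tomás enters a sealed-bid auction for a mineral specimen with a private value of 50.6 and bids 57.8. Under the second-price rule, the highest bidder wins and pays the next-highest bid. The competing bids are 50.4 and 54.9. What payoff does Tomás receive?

Highest competing bid: 54.9.
Tomás's bid 57.8 is the highest overall, so Tomás wins and pays the second-highest bid, 54.9.
Payoff = value − price = 50.6 − 54.9 = -4.3.

-4.3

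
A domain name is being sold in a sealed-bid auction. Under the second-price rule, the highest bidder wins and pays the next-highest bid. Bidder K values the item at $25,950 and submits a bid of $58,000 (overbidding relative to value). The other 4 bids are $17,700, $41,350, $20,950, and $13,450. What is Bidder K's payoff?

Highest competing bid: $41,350.
Bidder K's bid $58,000 is the highest overall, so Bidder K wins and pays the second-highest bid, $41,350.
Payoff = value − price = $25,950 − $41,350 = -$15,400.
Overbidding won the item at a price above value — truthful bidding would have avoided this loss.

Payoff = -$15,400.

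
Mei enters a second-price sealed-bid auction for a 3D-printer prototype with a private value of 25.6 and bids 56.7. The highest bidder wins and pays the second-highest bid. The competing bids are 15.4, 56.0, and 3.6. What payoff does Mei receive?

Highest competing bid: 56.0.
Mei's bid 56.7 is the highest overall, so Mei wins and pays the second-highest bid, 56.0.
Payoff = value − price = 25.6 − 56.0 = -30.4.

Mei's payoff: -30.4.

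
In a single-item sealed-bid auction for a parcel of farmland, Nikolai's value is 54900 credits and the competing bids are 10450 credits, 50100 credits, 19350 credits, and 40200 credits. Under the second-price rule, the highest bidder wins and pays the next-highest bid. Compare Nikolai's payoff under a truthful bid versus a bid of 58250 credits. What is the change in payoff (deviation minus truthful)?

The highest competing bid is 50100 credits.
Bidding truthfully at 54900 credits: Nikolai has the top bid, wins, and pays the second-highest bid 50100 credits. Payoff = 54900 credits − 50100 credits = 4800 credits.
Bidding 58250 credits: Nikolai has the top bid, wins, and pays the second-highest bid 50100 credits. Payoff = 54900 credits − 50100 credits = 4800 credits.
Change = 4800 credits − 4800 credits = 0 credits.

0 credits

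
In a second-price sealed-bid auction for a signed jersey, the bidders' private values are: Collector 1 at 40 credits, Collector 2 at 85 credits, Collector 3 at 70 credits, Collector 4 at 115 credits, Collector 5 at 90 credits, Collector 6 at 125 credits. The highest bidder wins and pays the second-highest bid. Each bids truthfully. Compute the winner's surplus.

Winner's surplus: 10 credits.

Sorted high to low: Collector 6 125 credits > Collector 4 115 credits > Collector 5 90 credits > Collector 2 85 credits > Collector 3 70 credits > Collector 1 40 credits.
Collector 6 wins with the top bid and pays the second-highest, 115 credits.
Surplus = 125 credits − 115 credits = 10 credits.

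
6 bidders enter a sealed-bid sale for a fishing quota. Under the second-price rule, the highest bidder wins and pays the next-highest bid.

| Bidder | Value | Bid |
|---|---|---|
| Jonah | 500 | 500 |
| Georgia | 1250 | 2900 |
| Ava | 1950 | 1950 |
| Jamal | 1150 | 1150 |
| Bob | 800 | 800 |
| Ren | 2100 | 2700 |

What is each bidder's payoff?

Jonah 0, Georgia -1450, Ava 0, Jamal 0, Bob 0, Ren 0.

Sorted high to low: Georgia 2900 > Ren 2700 > Ava 1950 > Jamal 1150 > Bob 800 > Jonah 500.
Georgia has the top bid and wins; the price is the second-highest bid, 2700.
Georgia's payoff = 1250 − 2700 = -1450. All other bidders lose, so their payoff is 0.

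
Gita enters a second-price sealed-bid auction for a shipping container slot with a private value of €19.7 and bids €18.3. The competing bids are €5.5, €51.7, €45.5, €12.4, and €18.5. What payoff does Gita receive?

Highest competing bid: €51.7.
Gita's bid €18.3 is not the highest, so Gita loses, pays nothing, and earns zero payoff.

Payoff = €0.0.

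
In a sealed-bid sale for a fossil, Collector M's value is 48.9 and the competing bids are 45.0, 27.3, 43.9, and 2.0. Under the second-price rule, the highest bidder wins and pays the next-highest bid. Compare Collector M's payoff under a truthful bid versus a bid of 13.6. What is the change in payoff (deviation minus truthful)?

Change in payoff: -3.9.

The highest competing bid is 45.0.
Bidding truthfully at 48.9: Collector M has the top bid, wins, and pays the second-highest bid 45.0. Payoff = 48.9 − 45.0 = 3.9.
Bidding 13.6: the top bid is 45.0 (a rival), so Collector M loses. Payoff = 0.0.
Change = 0.0 − 3.9 = -3.9.
This is the dominant-strategy logic: truthful bidding weakly beats any alternative.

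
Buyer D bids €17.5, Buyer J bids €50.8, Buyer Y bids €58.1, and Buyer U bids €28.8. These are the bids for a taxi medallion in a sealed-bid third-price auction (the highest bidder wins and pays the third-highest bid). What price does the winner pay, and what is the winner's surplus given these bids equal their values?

Price €28.8; surplus €29.3.

Sorted high to low: Buyer Y €58.1; Buyer J €50.8; Buyer U €28.8; Buyer D €17.5.
Buyer Y is the highest bidder, so Buyer Y wins.
Under the third-price rule, the price is the third-highest bid: €28.8.
Surplus = €58.1 − €28.8 = €29.3.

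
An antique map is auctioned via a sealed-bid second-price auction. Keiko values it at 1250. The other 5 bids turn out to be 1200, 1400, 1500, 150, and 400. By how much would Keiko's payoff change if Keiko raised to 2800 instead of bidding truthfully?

The highest competing bid is 1500.
Bidding truthfully at 1250: the top bid is 1500 (a rival), so Keiko loses. Payoff = 0.
Bidding 2800: Keiko has the top bid, wins, and pays the second-highest bid 1500. Payoff = 1250 − 1500 = -250.
Change = -250 − 0 = -250.

Payoff change: -250.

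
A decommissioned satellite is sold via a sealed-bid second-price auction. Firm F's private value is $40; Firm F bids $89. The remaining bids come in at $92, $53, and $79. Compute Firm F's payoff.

Firm F's payoff: $0.

Highest competing bid: $92.
Firm F's bid $89 is not the highest, so Firm F loses, pays nothing, and earns zero payoff.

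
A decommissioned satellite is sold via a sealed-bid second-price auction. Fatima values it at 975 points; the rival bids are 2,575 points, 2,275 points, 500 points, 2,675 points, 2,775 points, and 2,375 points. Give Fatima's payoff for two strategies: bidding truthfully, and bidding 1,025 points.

The highest competing bid is 2,775 points.
Bidding truthfully at 975 points: the top bid is 2,775 points (a rival), so Fatima loses. Payoff = 0 points.
Bidding 1,025 points: the top bid is 2,775 points (a rival), so Fatima loses. Payoff = 0 points.
The bid only affects whether you win, not the price — here both bids land on the same side of the top rival bid, so the deviation is payoff-neutral.

(a) 0 points  (b) 0 points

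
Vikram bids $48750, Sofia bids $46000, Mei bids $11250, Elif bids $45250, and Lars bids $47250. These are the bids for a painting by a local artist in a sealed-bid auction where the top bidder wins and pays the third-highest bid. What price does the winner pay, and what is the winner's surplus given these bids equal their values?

The winner pays $46000 for a surplus of $2750.

Bids in descending order: Vikram $48750, then Lars $47250, then Sofia $46000, then Elif $45250, then Mei $11250.
Vikram is the highest bidder, so Vikram wins.
Under the third-price rule, the price is the third-highest bid: $46000.
Surplus = $48750 − $46000 = $2750.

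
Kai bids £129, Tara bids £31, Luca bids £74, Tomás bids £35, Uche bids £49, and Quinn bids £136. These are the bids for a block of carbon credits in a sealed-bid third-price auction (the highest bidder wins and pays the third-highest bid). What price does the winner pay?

Ordered from highest: Quinn £136 > Kai £129 > Luca £74 > Uche £49 > Tomás £35 > Tara £31.
Quinn is the highest bidder, so Quinn wins.
Under the third-price rule, the price is the third-highest bid: £74.

The winner pays £74.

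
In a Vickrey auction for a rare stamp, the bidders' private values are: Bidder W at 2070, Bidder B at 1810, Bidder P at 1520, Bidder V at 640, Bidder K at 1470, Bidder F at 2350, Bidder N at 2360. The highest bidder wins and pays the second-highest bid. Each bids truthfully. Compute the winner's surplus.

Sorted high to low: Bidder N 2360; Bidder F 2350; Bidder W 2070; Bidder B 1810; Bidder P 1520; Bidder K 1470; Bidder V 640.
Bidder N wins with the top bid and pays the second-highest, 2350.
Surplus = 2360 − 2350 = 10.

10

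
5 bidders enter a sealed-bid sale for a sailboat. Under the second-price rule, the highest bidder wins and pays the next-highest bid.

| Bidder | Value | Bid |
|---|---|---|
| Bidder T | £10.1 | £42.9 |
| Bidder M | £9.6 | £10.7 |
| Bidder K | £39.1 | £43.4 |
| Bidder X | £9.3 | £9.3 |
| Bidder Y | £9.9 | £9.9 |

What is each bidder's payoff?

Ordered from highest: Bidder K £43.4, then Bidder T £42.9, then Bidder M £10.7, then Bidder Y £9.9, then Bidder X £9.3.
Bidder K has the top bid and wins; the price is the second-highest bid, £42.9.
Bidder K's payoff = £39.1 − £42.9 = -£3.8. All other bidders lose, so their payoff is 0.

Payoffs: Bidder T £0.0, Bidder M £0.0, Bidder K -£3.8, Bidder X £0.0, Bidder Y £0.0.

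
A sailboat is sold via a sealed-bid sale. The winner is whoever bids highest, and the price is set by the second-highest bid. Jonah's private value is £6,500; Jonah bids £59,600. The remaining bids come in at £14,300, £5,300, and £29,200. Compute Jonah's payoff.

Highest competing bid: £29,200.
Jonah's bid £59,600 is the highest overall, so Jonah wins and pays the second-highest bid, £29,200.
Payoff = value − price = £6,500 − £29,200 = -£22,700.
Overbidding won the item at a price above value — truthful bidding would have avoided this loss.

-£22,700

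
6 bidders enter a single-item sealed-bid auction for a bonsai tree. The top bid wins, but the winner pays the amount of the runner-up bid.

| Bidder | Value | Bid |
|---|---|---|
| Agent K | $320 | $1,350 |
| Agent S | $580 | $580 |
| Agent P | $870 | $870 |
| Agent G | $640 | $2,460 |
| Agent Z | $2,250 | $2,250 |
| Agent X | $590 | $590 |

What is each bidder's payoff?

Ranking the bids: Agent G $2,460, then Agent Z $2,250, then Agent K $1,350, then Agent P $870, then Agent X $590, then Agent S $580.
Agent G has the top bid and wins; the price is the second-highest bid, $2,250.
Agent G's payoff = $640 − $2,250 = -$1,610. All other bidders lose, so their payoff is 0.

Payoffs: Agent K $0, Agent S $0, Agent P $0, Agent G -$1,610, Agent Z $0, Agent X $0.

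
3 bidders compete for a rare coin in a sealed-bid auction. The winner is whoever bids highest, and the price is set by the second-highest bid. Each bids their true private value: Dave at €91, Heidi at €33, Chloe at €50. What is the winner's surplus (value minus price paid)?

Winner's surplus: €41.

Ordered from highest: Dave €91; Chloe €50; Heidi €33.
Dave wins with the top bid and pays the second-highest, €50.
Surplus = €91 − €50 = €41.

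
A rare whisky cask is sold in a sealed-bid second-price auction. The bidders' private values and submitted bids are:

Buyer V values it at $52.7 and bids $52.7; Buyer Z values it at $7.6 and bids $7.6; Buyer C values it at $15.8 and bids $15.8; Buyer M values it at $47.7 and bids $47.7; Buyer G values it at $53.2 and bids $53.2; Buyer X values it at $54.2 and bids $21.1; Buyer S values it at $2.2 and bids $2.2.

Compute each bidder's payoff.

Payoffs: Buyer V $0.0, Buyer Z $0.0, Buyer C $0.0, Buyer M $0.0, Buyer G $0.5, Buyer X $0.0, Buyer S $0.0.

Ranking the bids: Buyer G $53.2, then Buyer V $52.7, then Buyer M $47.7, then Buyer X $21.1, then Buyer C $15.8, then Buyer Z $7.6, then Buyer S $2.2.
Buyer G has the top bid and wins; the price is the second-highest bid, $52.7.
Buyer G's payoff = $53.2 − $52.7 = $0.5. All other bidders lose, so their payoff is 0.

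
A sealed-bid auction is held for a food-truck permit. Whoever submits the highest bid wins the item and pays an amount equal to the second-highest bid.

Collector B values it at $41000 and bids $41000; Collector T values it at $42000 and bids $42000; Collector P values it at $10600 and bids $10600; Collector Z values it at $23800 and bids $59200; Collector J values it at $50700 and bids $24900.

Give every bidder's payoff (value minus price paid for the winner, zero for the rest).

Ranking the bids: Collector Z $59200 > Collector T $42000 > Collector B $41000 > Collector J $24900 > Collector P $10600.
Collector Z has the top bid and wins; the price is the second-highest bid, $42000.
Collector Z's payoff = $23800 − $42000 = -$18200. All other bidders lose, so their payoff is 0.

Collector B $0, Collector T $0, Collector P $0, Collector Z -$18200, Collector J $0.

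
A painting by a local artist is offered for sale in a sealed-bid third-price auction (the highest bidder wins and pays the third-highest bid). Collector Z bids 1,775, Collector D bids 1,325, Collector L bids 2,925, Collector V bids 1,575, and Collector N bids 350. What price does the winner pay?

Price paid: 1,575.

Sorted high to low: Collector L 2,925, then Collector Z 1,775, then Collector V 1,575, then Collector D 1,325, then Collector N 350.
Collector L is the highest bidder, so Collector L wins.
Under the third-price rule, the price is the third-highest bid: 1,575.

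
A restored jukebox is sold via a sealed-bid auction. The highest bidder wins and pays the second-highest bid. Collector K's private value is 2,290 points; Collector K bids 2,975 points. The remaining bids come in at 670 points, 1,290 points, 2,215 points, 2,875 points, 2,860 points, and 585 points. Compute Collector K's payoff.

-585 points

Highest competing bid: 2,875 points.
Collector K's bid 2,975 points is the highest overall, so Collector K wins and pays the second-highest bid, 2,875 points.
Payoff = value − price = 2,290 points − 2,875 points = -585 points.
Overbidding won the item at a price above value — truthful bidding would have avoided this loss.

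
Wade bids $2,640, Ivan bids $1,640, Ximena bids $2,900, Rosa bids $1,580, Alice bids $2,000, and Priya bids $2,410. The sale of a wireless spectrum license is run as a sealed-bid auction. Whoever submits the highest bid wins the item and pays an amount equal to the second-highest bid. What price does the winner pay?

Sorted high to low: Ximena $2,900, then Wade $2,640, then Priya $2,410, then Alice $2,000, then Ivan $1,640, then Rosa $1,580.
Ximena has the highest bid, so Ximena wins.
The second-highest bid is $2,640, so that is what Ximena pays.

Price paid: $2,640.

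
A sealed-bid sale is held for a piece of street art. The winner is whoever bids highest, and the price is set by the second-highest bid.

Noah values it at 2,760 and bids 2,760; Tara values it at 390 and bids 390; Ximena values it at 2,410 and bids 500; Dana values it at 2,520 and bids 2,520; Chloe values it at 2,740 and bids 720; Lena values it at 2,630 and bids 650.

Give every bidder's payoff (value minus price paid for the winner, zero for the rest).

Bids in descending order: Noah 2,760, then Dana 2,520, then Chloe 720, then Lena 650, then Ximena 500, then Tara 390.
Noah has the top bid and wins; the price is the second-highest bid, 2,520.
Noah's payoff = 2,760 − 2,520 = 240. All other bidders lose, so their payoff is 0.

Payoffs: Noah 240, Tara 0, Ximena 0, Dana 0, Chloe 0, Lena 0.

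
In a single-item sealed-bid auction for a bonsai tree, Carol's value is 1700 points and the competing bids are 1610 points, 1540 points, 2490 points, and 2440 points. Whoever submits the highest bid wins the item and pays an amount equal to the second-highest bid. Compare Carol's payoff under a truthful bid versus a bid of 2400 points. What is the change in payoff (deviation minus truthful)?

Payoff change: 0 points.

The highest competing bid is 2490 points.
Bidding truthfully at 1700 points: the top bid is 2490 points (a rival), so Carol loses. Payoff = 0 points.
Bidding 2400 points: the top bid is 2490 points (a rival), so Carol loses. Payoff = 0 points.
Change = 0 points − 0 points = 0 points.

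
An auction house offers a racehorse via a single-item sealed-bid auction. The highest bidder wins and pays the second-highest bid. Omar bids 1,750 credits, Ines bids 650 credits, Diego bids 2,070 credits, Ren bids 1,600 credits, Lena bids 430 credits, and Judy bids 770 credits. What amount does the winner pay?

Bids in descending order: Diego 2,070 credits > Omar 1,750 credits > Ren 1,600 credits > Judy 770 credits > Ines 650 credits > Lena 430 credits.
Diego has the highest bid, so Diego wins.
The second-highest bid is 1,750 credits, so that is what Diego pays.

1,750 credits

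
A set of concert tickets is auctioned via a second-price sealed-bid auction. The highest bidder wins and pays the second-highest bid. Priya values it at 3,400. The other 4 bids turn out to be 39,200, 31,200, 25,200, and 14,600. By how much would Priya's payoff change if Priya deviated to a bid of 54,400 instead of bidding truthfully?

The highest competing bid is 39,200.
Bidding truthfully at 3,400: the top bid is 39,200 (a rival), so Priya loses. Payoff = 0.
Bidding 54,400: Priya has the top bid, wins, and pays the second-highest bid 39,200. Payoff = 3,400 − 39,200 = -35,800.
Change = -35,800 − 0 = -35,800.

-35,800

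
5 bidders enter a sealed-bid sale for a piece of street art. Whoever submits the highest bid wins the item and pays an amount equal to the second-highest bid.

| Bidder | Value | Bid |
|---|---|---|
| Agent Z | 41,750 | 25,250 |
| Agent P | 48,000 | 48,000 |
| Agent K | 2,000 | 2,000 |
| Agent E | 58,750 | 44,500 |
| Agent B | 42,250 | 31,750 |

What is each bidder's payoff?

Sorted high to low: Agent P 48,000 > Agent E 44,500 > Agent B 31,750 > Agent Z 25,250 > Agent K 2,000.
Agent P has the top bid and wins; the price is the second-highest bid, 44,500.
Agent P's payoff = 48,000 − 44,500 = 3,500. All other bidders lose, so their payoff is 0.

Agent Z 0, Agent P 3,500, Agent K 0, Agent E 0, Agent B 0.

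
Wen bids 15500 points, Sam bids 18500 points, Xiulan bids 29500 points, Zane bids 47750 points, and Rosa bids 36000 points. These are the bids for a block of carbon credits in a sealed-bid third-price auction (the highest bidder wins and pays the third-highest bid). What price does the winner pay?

Sorted high to low: Zane 47750 points > Rosa 36000 points > Xiulan 29500 points > Sam 18500 points > Wen 15500 points.
Zane is the highest bidder, so Zane wins.
Under the third-price rule, the price is the third-highest bid: 29500 points.

The winner pays 29500 points.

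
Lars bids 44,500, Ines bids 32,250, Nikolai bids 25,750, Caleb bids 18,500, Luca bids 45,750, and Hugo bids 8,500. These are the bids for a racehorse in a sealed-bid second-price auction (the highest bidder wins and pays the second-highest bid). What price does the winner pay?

Ordered from highest: Luca 45,750; Lars 44,500; Ines 32,250; Nikolai 25,750; Caleb 18,500; Hugo 8,500.
Luca is the highest bidder, so Luca wins.
Under the second-price rule, the price is the second-highest bid: 44,500.

Price paid: 44,500.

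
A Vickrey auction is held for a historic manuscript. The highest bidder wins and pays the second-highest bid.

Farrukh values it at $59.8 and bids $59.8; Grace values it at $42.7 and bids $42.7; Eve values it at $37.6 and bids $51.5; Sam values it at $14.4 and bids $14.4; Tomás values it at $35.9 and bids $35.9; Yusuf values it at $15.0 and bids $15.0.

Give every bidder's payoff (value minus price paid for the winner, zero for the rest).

Payoffs: Farrukh $8.3, Grace $0.0, Eve $0.0, Sam $0.0, Tomás $0.0, Yusuf $0.0.

Ordered from highest: Farrukh $59.8, then Eve $51.5, then Grace $42.7, then Tomás $35.9, then Yusuf $15.0, then Sam $14.4.
Farrukh has the top bid and wins; the price is the second-highest bid, $51.5.
Farrukh's payoff = $59.8 − $51.5 = $8.3. All other bidders lose, so their payoff is 0.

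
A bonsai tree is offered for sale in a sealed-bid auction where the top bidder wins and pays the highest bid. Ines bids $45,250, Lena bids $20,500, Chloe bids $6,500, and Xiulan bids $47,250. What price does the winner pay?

$47,250

Bids in descending order: Xiulan $47,250 > Ines $45,250 > Lena $20,500 > Chloe $6,500.
Xiulan is the highest bidder, so Xiulan wins.
Under the first-price rule, the price is the highest bid: $47,250.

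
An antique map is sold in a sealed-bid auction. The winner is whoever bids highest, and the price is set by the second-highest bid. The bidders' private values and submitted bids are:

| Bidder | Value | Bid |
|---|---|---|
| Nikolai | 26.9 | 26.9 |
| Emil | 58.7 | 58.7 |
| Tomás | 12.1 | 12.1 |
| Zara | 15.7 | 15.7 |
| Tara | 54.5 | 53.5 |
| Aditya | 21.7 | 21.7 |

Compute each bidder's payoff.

Sorted high to low: Emil 58.7 > Tara 53.5 > Nikolai 26.9 > Aditya 21.7 > Zara 15.7 > Tomás 12.1.
Emil has the top bid and wins; the price is the second-highest bid, 53.5.
Emil's payoff = 58.7 − 53.5 = 5.2. All other bidders lose, so their payoff is 0.

Payoffs: Nikolai 0.0, Emil 5.2, Tomás 0.0, Zara 0.0, Tara 0.0, Aditya 0.0.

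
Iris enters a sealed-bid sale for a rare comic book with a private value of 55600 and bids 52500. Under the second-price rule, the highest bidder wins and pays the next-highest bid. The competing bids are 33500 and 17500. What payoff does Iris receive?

Highest competing bid: 33500.
Iris's bid 52500 is the highest overall, so Iris wins and pays the second-highest bid, 33500.
Payoff = value − price = 55600 − 33500 = 22100.

Payoff = 22100.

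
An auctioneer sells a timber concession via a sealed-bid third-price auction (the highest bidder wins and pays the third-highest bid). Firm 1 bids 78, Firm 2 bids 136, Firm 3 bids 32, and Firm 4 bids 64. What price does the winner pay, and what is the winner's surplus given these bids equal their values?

Sorted high to low: Firm 2 136 > Firm 1 78 > Firm 4 64 > Firm 3 32.
Firm 2 is the highest bidder, so Firm 2 wins.
Under the third-price rule, the price is the third-highest bid: 64.
Surplus = 136 − 64 = 72.

Price 64; surplus 72.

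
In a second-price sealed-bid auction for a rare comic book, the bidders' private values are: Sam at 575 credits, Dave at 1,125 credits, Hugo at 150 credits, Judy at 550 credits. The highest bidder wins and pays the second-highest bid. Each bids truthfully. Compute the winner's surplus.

Winner's surplus: 550 credits.

Sorted high to low: Dave 1,125 credits; Sam 575 credits; Judy 550 credits; Hugo 150 credits.
Dave wins with the top bid and pays the second-highest, 575 credits.
Surplus = 1,125 credits − 575 credits = 550 credits.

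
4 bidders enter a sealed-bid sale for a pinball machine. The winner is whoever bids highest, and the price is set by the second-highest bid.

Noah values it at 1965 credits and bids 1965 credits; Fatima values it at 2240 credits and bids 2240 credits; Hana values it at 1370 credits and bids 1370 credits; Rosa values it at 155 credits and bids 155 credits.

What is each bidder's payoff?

Sorted high to low: Fatima 2240 credits, then Noah 1965 credits, then Hana 1370 credits, then Rosa 155 credits.
Fatima has the top bid and wins; the price is the second-highest bid, 1965 credits.
Fatima's payoff = 2240 credits − 1965 credits = 275 credits. All other bidders lose, so their payoff is 0.

Noah 0 credits, Fatima 275 credits, Hana 0 credits, Rosa 0 credits.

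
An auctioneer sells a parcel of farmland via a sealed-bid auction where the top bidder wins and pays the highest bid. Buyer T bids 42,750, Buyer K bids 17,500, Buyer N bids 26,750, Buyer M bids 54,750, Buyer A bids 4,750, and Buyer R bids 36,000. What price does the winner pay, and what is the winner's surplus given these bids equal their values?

Price 54,750; surplus 0.

Bids in descending order: Buyer M 54,750, then Buyer T 42,750, then Buyer R 36,000, then Buyer N 26,750, then Buyer K 17,500, then Buyer A 4,750.
Buyer M is the highest bidder, so Buyer M wins.
Under the first-price rule, the price is the highest bid: 54,750.
Surplus = 54,750 − 54,750 = 0.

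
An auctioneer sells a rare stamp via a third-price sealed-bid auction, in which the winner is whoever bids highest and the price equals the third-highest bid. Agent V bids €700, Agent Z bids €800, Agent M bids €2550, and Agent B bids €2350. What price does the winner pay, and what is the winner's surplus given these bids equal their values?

The winner pays €800 for a surplus of €1750.

Ordered from highest: Agent M €2550 > Agent B €2350 > Agent Z €800 > Agent V €700.
Agent M is the highest bidder, so Agent M wins.
Under the third-price rule, the price is the third-highest bid: €800.
Surplus = €2550 − €800 = €1750.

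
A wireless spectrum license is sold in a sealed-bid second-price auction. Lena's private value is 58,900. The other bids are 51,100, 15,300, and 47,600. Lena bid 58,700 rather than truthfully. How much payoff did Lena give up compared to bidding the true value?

0

The highest competing bid is 51,100.
Bidding truthfully at 58,900: Lena has the top bid, wins, and pays the second-highest bid 51,100. Payoff = 58,900 − 51,100 = 7,800.
Bidding 58,700: Lena has the top bid, wins, and pays the second-highest bid 51,100. Payoff = 58,900 − 51,100 = 7,800.
Regret = truthful payoff − actual payoff = 7,800 − 7,800 = 0.
The bid only affects whether you win, not the price — here both bids land on the same side of the top rival bid, so the deviation is payoff-neutral.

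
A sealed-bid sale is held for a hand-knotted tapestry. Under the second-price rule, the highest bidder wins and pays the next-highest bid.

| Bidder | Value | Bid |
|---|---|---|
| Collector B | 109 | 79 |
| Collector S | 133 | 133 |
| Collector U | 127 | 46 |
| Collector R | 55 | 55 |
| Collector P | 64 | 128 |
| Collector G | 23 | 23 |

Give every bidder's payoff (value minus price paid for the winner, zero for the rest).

Payoffs: Collector B 0, Collector S 5, Collector U 0, Collector R 0, Collector P 0, Collector G 0.

Ranking the bids: Collector S 133, then Collector P 128, then Collector B 79, then Collector R 55, then Collector U 46, then Collector G 23.
Collector S has the top bid and wins; the price is the second-highest bid, 128.
Collector S's payoff = 133 − 128 = 5. All other bidders lose, so their payoff is 0.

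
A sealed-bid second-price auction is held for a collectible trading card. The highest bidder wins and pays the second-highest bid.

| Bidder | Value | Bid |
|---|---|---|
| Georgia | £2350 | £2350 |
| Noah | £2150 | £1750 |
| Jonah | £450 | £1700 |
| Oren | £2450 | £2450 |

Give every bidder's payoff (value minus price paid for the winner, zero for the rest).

Ranking the bids: Oren £2450; Georgia £2350; Noah £1750; Jonah £1700.
Oren has the top bid and wins; the price is the second-highest bid, £2350.
Oren's payoff = £2450 − £2350 = £100. All other bidders lose, so their payoff is 0.

Payoffs: Georgia £0, Noah £0, Jonah £0, Oren £100.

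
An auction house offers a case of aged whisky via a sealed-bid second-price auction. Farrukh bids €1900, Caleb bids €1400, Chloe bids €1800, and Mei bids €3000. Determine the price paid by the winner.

Bids in descending order: Mei €3000 > Farrukh €1900 > Chloe €1800 > Caleb €1400.
Mei has the highest bid, so Mei wins.
The second-highest bid is €1900, so that is what Mei pays.

Price paid: €1900.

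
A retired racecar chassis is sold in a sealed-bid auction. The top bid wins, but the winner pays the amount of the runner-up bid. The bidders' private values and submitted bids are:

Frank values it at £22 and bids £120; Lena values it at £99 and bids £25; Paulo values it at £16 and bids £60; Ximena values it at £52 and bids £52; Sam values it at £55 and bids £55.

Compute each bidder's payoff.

Payoffs: Frank -£38, Lena £0, Paulo £0, Ximena £0, Sam £0.

Bids in descending order: Frank £120, then Paulo £60, then Sam £55, then Ximena £52, then Lena £25.
Frank has the top bid and wins; the price is the second-highest bid, £60.
Frank's payoff = £22 − £60 = -£38. All other bidders lose, so their payoff is 0.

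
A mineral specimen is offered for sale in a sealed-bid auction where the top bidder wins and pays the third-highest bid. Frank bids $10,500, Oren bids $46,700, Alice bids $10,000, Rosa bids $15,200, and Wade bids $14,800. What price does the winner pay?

Ranking the bids: Oren $46,700 > Rosa $15,200 > Wade $14,800 > Frank $10,500 > Alice $10,000.
Oren is the highest bidder, so Oren wins.
Under the third-price rule, the price is the third-highest bid: $14,800.

Price paid: $14,800.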